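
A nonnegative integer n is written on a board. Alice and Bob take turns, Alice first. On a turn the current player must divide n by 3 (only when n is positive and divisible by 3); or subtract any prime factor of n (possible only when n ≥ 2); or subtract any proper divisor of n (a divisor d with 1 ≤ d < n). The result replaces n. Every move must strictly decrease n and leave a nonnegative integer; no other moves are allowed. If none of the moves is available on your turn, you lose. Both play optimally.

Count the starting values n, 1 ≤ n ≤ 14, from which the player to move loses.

4

Work bottom-up. With no move the player to move loses. Otherwise the position is W if at least one move leads to an L position for the opponent, and L if every move leads to a W.
n=0: no move → L
n=1: no move → L
n=2: reaches L-position 0 → W
n=3: reaches L-position 0 → W
n=4: only reaches 2(W), 3(W), all W → L
n=5: reaches L-position 0 → W
n=6: reaches L-position 4 → W
n=7: reaches L-position 0 → W
n=8: reaches L-position 4 → W
n=9: only reaches 3(W), 6(W), 8(W), all W → L
n=10: reaches L-position 9 → W
n=11: reaches L-position 0 → W
n=12: reaches L-position 4 → W
n=13: reaches L-position 0 → W
n=14: only reaches 7(W), 12(W), 13(W), all W → L
L entries with 1 ≤ n ≤ 14 (n=0 is outside the asked range and is not counted): n = 1, 4, 9, 14; that makes 4.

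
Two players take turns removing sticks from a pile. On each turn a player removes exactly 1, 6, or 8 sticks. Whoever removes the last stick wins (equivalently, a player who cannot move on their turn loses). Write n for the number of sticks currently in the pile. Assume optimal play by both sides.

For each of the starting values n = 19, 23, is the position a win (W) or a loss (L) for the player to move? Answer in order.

Positions with no move are L. A position that does have a move is losing for the player to move precisely when every available move leads to a winning position for the opponent. Fill in the labels:
n=0: no move → L
n=1: can move to 0, which is L ⇒ W
n=2: the only move is to 1(W), a W ⇒ L
n=3: can move to 2, which is L ⇒ W
n=4: the only move is to 3(W), a W ⇒ L
n=5: can move to 4, which is L ⇒ W
n=6: can move to 0, which is L ⇒ W
n=7: moves to 6(W), 1(W); every one is W ⇒ L
n=8: can move to 7, which is L ⇒ W
n=9: moves to 8(W), 3(W), 1(W); every one is W ⇒ L
n=10: can move to 9, which is L ⇒ W
n=11: moves to 10(W), 5(W), 3(W); every one is W ⇒ L
n=12: can move to 11, which is L ⇒ W
n=13: can move to 7, which is L ⇒ W
n=14: moves to 13(W), 8(W), 6(W); every one is W ⇒ L
n=15: can move to 14, which is L ⇒ W
n=16: moves to 15(W), 10(W), 8(W); every one is W ⇒ L
n=17: can move to 16, which is L ⇒ W
n=18: moves to 17(W), 12(W), 10(W); every one is W ⇒ L
n=19: can move to 18, which is L ⇒ W
n=20: can move to 14, which is L ⇒ W
n=21: moves to 20(W), 15(W), 13(W); every one is W ⇒ L
n=22: can move to 21, which is L ⇒ W
n=23: moves to 22(W), 17(W), 15(W); every one is W ⇒ L

19: W, 23: L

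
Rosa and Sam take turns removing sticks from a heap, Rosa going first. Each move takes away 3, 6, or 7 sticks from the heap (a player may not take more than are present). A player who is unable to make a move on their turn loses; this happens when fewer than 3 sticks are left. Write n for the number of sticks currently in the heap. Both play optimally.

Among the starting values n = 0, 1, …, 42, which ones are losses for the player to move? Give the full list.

0, 1, 2, 10, 11, 12, 20, 21, 22, 30, 31, 32, 40, 41, 42

Work bottom-up. With no move the player to move loses. Otherwise the position is W if at least one move leads to an L position for the opponent, and L if every move leads to a W.
n=0: no move → L
n=1: no move → L
n=2: no move → L
n=3: reaches L-position 0 → W
n=4: reaches L-position 1 → W
n=5: reaches L-position 2 → W
n=6: reaches L-position 0 → W
n=7: reaches L-position 1 → W
n=8: reaches L-position 2 → W
n=9: reaches L-position 2 → W
n=10: only reaches 7(W), 4(W), 3(W), all W → L
n=11: only reaches 8(W), 5(W), 4(W), all W → L
n=12: only reaches 9(W), 6(W), 5(W), all W → L
n=13: reaches L-position 10 → W
n=14: reaches L-position 11 → W
n=15: reaches L-position 12 → W
n=16: reaches L-position 10 → W
n=17: reaches L-position 11 → W
n=18: reaches L-position 12 → W
n=19: reaches L-position 12 → W
n=20: only reaches 17(W), 14(W), 13(W), all W → L
n=21: only reaches 18(W), 15(W), 14(W), all W → L
n=22: only reaches 19(W), 16(W), 15(W), all W → L
n=23: reaches L-position 20 → W
n=24: reaches L-position 21 → W
n=25: reaches L-position 22 → W
n=26: reaches L-position 20 → W
n=27: reaches L-position 21 → W
n=28: reaches L-position 22 → W
n=29: reaches L-position 22 → W
n=30: only reaches 27(W), 24(W), 23(W), all W → L
n=31: only reaches 28(W), 25(W), 24(W), all W → L
n=32: only reaches 29(W), 26(W), 25(W), all W → L
n=33: reaches L-position 30 → W
n=34: reaches L-position 31 → W
n=35: reaches L-position 32 → W
n=36: reaches L-position 30 → W
n=37: reaches L-position 31 → W
n=38: reaches L-position 32 → W
n=39: reaches L-position 32 → W
n=40: only reaches 37(W), 34(W), 33(W), all W → L
n=41: only reaches 38(W), 35(W), 34(W), all W → L
n=42: only reaches 39(W), 36(W), 35(W), all W → L
The losing starting values of n are exactly the entries labelled L in this table (15 of them).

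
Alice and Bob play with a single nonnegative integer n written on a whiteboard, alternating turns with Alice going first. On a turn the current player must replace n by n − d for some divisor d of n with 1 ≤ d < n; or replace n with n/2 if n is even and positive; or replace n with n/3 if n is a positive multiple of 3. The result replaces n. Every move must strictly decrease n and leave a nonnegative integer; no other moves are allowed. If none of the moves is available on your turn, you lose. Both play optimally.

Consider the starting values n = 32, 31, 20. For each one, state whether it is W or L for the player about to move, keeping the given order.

32: W, 31: L, 20: W

Classify positions by backward induction: terminal positions (no move available) are L. From any other position, the mover wins iff some move reaches an L.
n=0: no move → L
n=1: no move → L
n=2: reaches L-position 1 → W
n=3: reaches L-position 1 → W
n=4: only reaches 2(W), 3(W), all W → L
n=5: reaches L-position 4 → W
n=6: reaches L-position 4 → W
n=7: only reaches 6(W), which is W → L
n=8: reaches L-position 4 → W
n=9: only reaches 3(W), 6(W), 8(W), all W → L
n=10: reaches L-position 9 → W
n=11: only reaches 10(W), which is W → L
n=12: reaches L-position 4 → W
n=13: only reaches 12(W), which is W → L
n=14: reaches L-position 7 → W
n=15: only reaches 5(W), 10(W), 12(W), 14(W), all W → L
n=16: reaches L-position 15 → W
n=17: only reaches 16(W), which is W → L
n=18: reaches L-position 9 → W
n=19: only reaches 18(W), which is W → L
n=20: reaches L-position 15 → W
n=21: reaches L-position 7 → W
n=22: reaches L-position 11 → W
n=23: only reaches 22(W), which is W → L
n=24: reaches L-position 23 → W
n=25: only reaches 20(W), 24(W), all W → L
n=26: reaches L-position 13 → W
n=27: reaches L-position 9 → W
n=28: only reaches 14(W), 21(W), 24(W), 26(W), 27(W), all W → L
n=29: reaches L-position 28 → W
n=30: reaches L-position 15 → W
n=31: only reaches 30(W), which is W → L
n=32: reaches L-position 28 → W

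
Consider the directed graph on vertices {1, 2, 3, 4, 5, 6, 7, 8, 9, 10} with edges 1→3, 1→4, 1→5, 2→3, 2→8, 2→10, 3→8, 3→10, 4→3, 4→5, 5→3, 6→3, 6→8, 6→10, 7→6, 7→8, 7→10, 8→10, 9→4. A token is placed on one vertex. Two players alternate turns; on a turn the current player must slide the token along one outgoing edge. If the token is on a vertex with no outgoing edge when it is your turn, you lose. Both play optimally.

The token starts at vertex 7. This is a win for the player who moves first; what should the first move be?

Label each position W (a win for the player to move) or L (a loss). A position with no legal move is L; any other position is W exactly when some move reaches an L, and L when every move reaches a W.
Every edge goes from a vertex to one that appears earlier in the order 10, 8, 3, 6, 5, 2, 7, 4, 9, 1, so processing vertices in that order labels each vertex after all of its successors.
10: no outgoing edge → L
8: W (go to 10, an L position)
3: W (go to 10, an L position)
6: W (go to 10, an L position)
5: L (sole option 3(W) is W)
2: W (go to 10, an L position)
7: W (go to 10, an L position)
4: W (go to 5, an L position)
9: L (sole option 4(W) is W)
1: W (go to 5, an L position)
From 7, the L positions reachable in one move are: 10.

Move to 10.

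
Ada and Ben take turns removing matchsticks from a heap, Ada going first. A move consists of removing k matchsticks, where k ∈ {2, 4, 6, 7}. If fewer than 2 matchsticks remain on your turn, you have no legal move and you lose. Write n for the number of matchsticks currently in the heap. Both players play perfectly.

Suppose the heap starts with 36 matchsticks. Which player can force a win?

Ben wins.

Positions with no move are L. A position that does have a move is losing for the player to move precisely when every available move leads to a winning position for the opponent. Fill in the labels:
n=0: no move → L
n=1: no move → L
n=2: reaches L-position 0 → W
n=3: reaches L-position 1 → W
n=4: reaches L-position 0 → W
n=5: reaches L-position 1 → W
n=6: reaches L-position 0 → W
n=7: reaches L-position 1 → W
n=8: reaches L-position 1 → W
n=9: only reaches 7(W), 5(W), 3(W), 2(W), all W → L
n=10: only reaches 8(W), 6(W), 4(W), 3(W), all W → L
n=11: reaches L-position 9 → W
n=12: reaches L-position 10 → W
n=13: reaches L-position 9 → W
n=14: reaches L-position 10 → W
n=15: reaches L-position 9 → W
n=16: reaches L-position 10 → W
n=17: reaches L-position 10 → W
n=18: only reaches 16(W), 14(W), 12(W), 11(W), all W → L
n=19: only reaches 17(W), 15(W), 13(W), 12(W), all W → L
n=20: reaches L-position 18 → W
n=21: reaches L-position 19 → W
n=22: reaches L-position 18 → W
n=23: reaches L-position 19 → W
n=24: reaches L-position 18 → W
n=25: reaches L-position 19 → W
n=26: reaches L-position 19 → W
n=27: only reaches 25(W), 23(W), 21(W), 20(W), all W → L
n=28: only reaches 26(W), 24(W), 22(W), 21(W), all W → L
n=29: reaches L-position 27 → W
n=30: reaches L-position 28 → W
n=31: reaches L-position 27 → W
n=32: reaches L-position 28 → W
n=33: reaches L-position 27 → W
n=34: reaches L-position 28 → W
n=35: reaches L-position 28 → W
n=36: only reaches 34(W), 32(W), 30(W), 29(W), all W → L
Every move from 36 reaches a W position, so the mover loses.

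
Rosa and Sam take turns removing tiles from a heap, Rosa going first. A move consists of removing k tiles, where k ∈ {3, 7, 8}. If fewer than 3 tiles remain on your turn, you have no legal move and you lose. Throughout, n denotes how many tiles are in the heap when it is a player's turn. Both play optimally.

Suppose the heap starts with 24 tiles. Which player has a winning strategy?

Use the standard recursion: the mover loses at a terminal position; elsewhere, the mover wins exactly when some move hands the opponent an L position.
n=0: no move → L
n=1: no move → L
n=2: no move → L
n=3: can move to 0, which is L ⇒ W
n=4: can move to 1, which is L ⇒ W
n=5: can move to 2, which is L ⇒ W
n=6: the only move is to 3(W), a W ⇒ L
n=7: can move to 0, which is L ⇒ W
n=8: can move to 1, which is L ⇒ W
n=9: can move to 6, which is L ⇒ W
n=10: can move to 2, which is L ⇒ W
n=11: moves to 8(W), 4(W), 3(W); every one is W ⇒ L
n=12: moves to 9(W), 5(W), 4(W); every one is W ⇒ L
n=13: can move to 6, which is L ⇒ W
n=14: can move to 11, which is L ⇒ W
n=15: can move to 12, which is L ⇒ W
n=16: moves to 13(W), 9(W), 8(W); every one is W ⇒ L
n=17: moves to 14(W), 10(W), 9(W); every one is W ⇒ L
n=18: can move to 11, which is L ⇒ W
n=19: can move to 16, which is L ⇒ W
n=20: can move to 17, which is L ⇒ W
n=21: moves to 18(W), 14(W), 13(W); every one is W ⇒ L
n=22: moves to 19(W), 15(W), 14(W); every one is W ⇒ L
n=23: can move to 16, which is L ⇒ W
n=24: can move to 21, which is L ⇒ W
From 24 Rosa can remove 3, leaving 21, reaching an L position.

Rosa wins.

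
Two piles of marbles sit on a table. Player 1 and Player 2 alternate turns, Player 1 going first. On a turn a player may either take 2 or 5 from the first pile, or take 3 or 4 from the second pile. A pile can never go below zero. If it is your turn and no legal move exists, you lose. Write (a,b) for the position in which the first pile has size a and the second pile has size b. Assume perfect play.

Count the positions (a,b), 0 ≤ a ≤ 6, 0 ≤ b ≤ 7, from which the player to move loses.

22

Positions with no move are L. A position that does have a move is losing for the player to move precisely when every available move leads to a winning position for the opponent. Fill in the labels:
Every move lowers a or b (never raises either), so fill the grid row by row in increasing a, and left to right within a row: each cell's successors are then already labelled.
      b=0  b=1  b=2  b=3  b=4  b=5  b=6  b=7
a=0:    L    L    L    W    W    W    W    L
a=1:    L    L    L    W    W    W    W    L
a=2:    W    W    W    L    L    L    W    W
a=3:    W    W    W    L    L    L    W    W
a=4:    L    L    L    W    W    W    W    L
a=5:    W    W    W    W    W    W    L    W
a=6:    W    W    W    L    L    L    W    W
Cells with no legal move (terminal, hence L): (0,0), (0,1), (0,2), (1,0), (1,1), (1,2).
The remaining L cells, each justified by listing all of its moves:
(0,7): →(0,4)(W), (0,3)(W) — all W, so L
(1,7): →(1,4)(W), (1,3)(W) — all W, so L
(2,3): →(0,3)(W), (2,0)(W) — all W, so L
(2,4): →(0,4)(W), (2,1)(W), (2,0)(W) — all W, so L
(2,5): →(0,5)(W), (2,2)(W), (2,1)(W) — all W, so L
(3,3): →(1,3)(W), (3,0)(W) — all W, so L
(3,4): →(1,4)(W), (3,1)(W), (3,0)(W) — all W, so L
(3,5): →(1,5)(W), (3,2)(W), (3,1)(W) — all W, so L
(4,0): →(2,0)(W) only, which is W, so L
(4,1): →(2,1)(W) only, which is W, so L
(4,2): →(2,2)(W) only, which is W, so L
(4,7): →(2,7)(W), (4,4)(W), (4,3)(W) — all W, so L
(5,6): →(3,6)(W), (0,6)(W), (5,3)(W), (5,2)(W) — all W, so L
(6,3): →(4,3)(W), (1,3)(W), (6,0)(W) — all W, so L
(6,4): →(4,4)(W), (1,4)(W), (6,1)(W), (6,0)(W) — all W, so L
(6,5): →(4,5)(W), (1,5)(W), (6,2)(W), (6,1)(W) — all W, so L
Every other cell has at least one move into one of the L cells above, so it is W.
L cells per row: a=0: 4, a=1: 4, a=2: 3, a=3: 3, a=4: 4, a=5: 1, a=6: 3; total 22.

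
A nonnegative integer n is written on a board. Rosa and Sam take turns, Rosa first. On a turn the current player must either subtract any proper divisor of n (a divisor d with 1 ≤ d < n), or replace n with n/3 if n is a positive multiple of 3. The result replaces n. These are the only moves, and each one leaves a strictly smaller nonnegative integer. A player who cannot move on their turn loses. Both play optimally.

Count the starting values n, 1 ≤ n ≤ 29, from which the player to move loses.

Label each position W (a win for the player to move) or L (a loss). A position with no legal move is L; any other position is W exactly when some move reaches an L, and L when every move reaches a W.
n=0: no move → L
n=1: no move → L
n=2: can move to 1, which is L ⇒ W
n=3: can move to 1, which is L ⇒ W
n=4: moves to 2(W), 3(W); every one is W ⇒ L
n=5: can move to 4, which is L ⇒ W
n=6: can move to 4, which is L ⇒ W
n=7: the only move is to 6(W), a W ⇒ L
n=8: can move to 4, which is L ⇒ W
n=9: moves to 3(W), 6(W), 8(W); every one is W ⇒ L
n=10: can move to 9, which is L ⇒ W
n=11: the only move is to 10(W), a W ⇒ L
n=12: can move to 4, which is L ⇒ W
n=13: the only move is to 12(W), a W ⇒ L
n=14: can move to 7, which is L ⇒ W
n=15: moves to 5(W), 10(W), 12(W), 14(W); every one is W ⇒ L
n=16: can move to 15, which is L ⇒ W
n=17: the only move is to 16(W), a W ⇒ L
n=18: can move to 9, which is L ⇒ W
n=19: the only move is to 18(W), a W ⇒ L
n=20: can move to 15, which is L ⇒ W
n=21: can move to 7, which is L ⇒ W
n=22: can move to 11, which is L ⇒ W
n=23: the only move is to 22(W), a W ⇒ L
n=24: can move to 23, which is L ⇒ W
n=25: moves to 20(W), 24(W); every one is W ⇒ L
n=26: can move to 13, which is L ⇒ W
n=27: can move to 9, which is L ⇒ W
n=28: moves to 14(W), 21(W), 24(W), 26(W), 27(W); every one is W ⇒ L
n=29: can move to 28, which is L ⇒ W
L entries with 1 ≤ n ≤ 29 (n=0 is outside the asked range and is not counted): n = 1, 4, 7, 9, 11, 13, 15, 17, 19, 23, 25, 28; that makes 12.

12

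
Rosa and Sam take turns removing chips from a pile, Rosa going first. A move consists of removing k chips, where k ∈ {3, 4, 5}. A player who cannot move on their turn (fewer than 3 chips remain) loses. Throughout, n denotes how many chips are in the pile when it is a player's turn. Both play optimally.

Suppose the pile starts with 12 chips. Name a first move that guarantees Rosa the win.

Remove 3, leaving 9.

Compute win/loss labels from the base case upward. A position with no move is L. Any other position is W if it can reach an L in one move, else L.
n=0: no move → L
n=1: no move → L
n=2: no move → L
n=3: →0(L), so W
n=4: →1(L), so W
n=5: →2(L), so W
n=6: →2(L), so W
n=7: →2(L), so W
n=8: →5(W), 4(W), 3(W) — all W, so L
n=9: →6(W), 5(W), 4(W) — all W, so L
n=10: →7(W), 6(W), 5(W) — all W, so L
n=11: →8(L), so W
n=12: →9(L), so W
From 12, the L positions reachable in one move are: 9, 8. Any move reaching one of these is winning.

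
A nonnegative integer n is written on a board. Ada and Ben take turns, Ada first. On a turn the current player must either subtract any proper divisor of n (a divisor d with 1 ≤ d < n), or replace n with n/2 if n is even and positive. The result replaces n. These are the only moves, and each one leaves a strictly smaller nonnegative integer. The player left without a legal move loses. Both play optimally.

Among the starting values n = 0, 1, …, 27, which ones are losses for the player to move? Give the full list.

Use the standard recursion: the mover loses at a terminal position; elsewhere, the mover wins exactly when some move hands the opponent an L position.
n=0: no move → L
n=1: no move → L
n=2: can move to 1, which is L ⇒ W
n=3: the only move is to 2(W), a W ⇒ L
n=4: can move to 3, which is L ⇒ W
n=5: the only move is to 4(W), a W ⇒ L
n=6: can move to 3, which is L ⇒ W
n=7: the only move is to 6(W), a W ⇒ L
n=8: can move to 7, which is L ⇒ W
n=9: moves to 6(W), 8(W); every one is W ⇒ L
n=10: can move to 5, which is L ⇒ W
n=11: the only move is to 10(W), a W ⇒ L
n=12: can move to 9, which is L ⇒ W
n=13: the only move is to 12(W), a W ⇒ L
n=14: can move to 7, which is L ⇒ W
n=15: moves to 10(W), 12(W), 14(W); every one is W ⇒ L
n=16: can move to 15, which is L ⇒ W
n=17: the only move is to 16(W), a W ⇒ L
n=18: can move to 9, which is L ⇒ W
n=19: the only move is to 18(W), a W ⇒ L
n=20: can move to 15, which is L ⇒ W
n=21: moves to 14(W), 18(W), 20(W); every one is W ⇒ L
n=22: can move to 11, which is L ⇒ W
n=23: the only move is to 22(W), a W ⇒ L
n=24: can move to 21, which is L ⇒ W
n=25: moves to 20(W), 24(W); every one is W ⇒ L
n=26: can move to 13, which is L ⇒ W
n=27: moves to 18(W), 24(W), 26(W); every one is W ⇒ L
The losing starting values of n are exactly the entries labelled L in this table (15 of them).

0, 1, 3, 5, 7, 9, 11, 13, 15, 17, 19, 21, 23, 25, 27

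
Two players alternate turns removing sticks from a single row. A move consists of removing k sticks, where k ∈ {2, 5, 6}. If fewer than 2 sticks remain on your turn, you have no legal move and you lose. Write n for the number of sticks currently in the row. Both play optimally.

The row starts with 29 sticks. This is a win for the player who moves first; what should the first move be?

Remove 6, leaving 23.

Label each position W (a win for the player to move) or L (a loss). A position with no legal move is L; any other position is W exactly when some move reaches an L, and L when every move reaches a W.
n=0: no move → L
n=1: no move → L
n=2: →0(L), so W
n=3: →1(L), so W
n=4: →2(W) only, which is W, so L
n=5: →0(L), so W
n=6: →4(L), so W
n=7: →1(L), so W
n=8: →6(W), 3(W), 2(W) — all W, so L
n=9: →4(L), so W
n=10: →8(L), so W
n=11: →9(W), 6(W), 5(W) — all W, so L
n=12: →10(W), 7(W), 6(W) — all W, so L
n=13: →11(L), so W
n=14: →12(L), so W
n=15: →13(W), 10(W), 9(W) — all W, so L
n=16: →11(L), so W
n=17: →15(L), so W
n=18: →12(L), so W
n=19: →17(W), 14(W), 13(W) — all W, so L
n=20: →15(L), so W
n=21: →19(L), so W
n=22: →20(W), 17(W), 16(W) — all W, so L
n=23: →21(W), 18(W), 17(W) — all W, so L
n=24: →22(L), so W
n=25: →23(L), so W
n=26: →24(W), 21(W), 20(W) — all W, so L
n=27: →22(L), so W
n=28: →26(L), so W
n=29: →23(L), so W
From 29, the L positions reachable in one move are: 23.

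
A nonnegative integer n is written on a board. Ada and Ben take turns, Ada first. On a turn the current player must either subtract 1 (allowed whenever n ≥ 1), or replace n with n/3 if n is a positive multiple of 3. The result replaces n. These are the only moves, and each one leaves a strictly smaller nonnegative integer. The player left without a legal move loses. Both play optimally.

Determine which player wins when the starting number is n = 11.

Classify positions by backward induction: terminal positions (no move available) are L. From any other position, the mover wins iff some move reaches an L.
n=0: no move → L
n=1: reaches L-position 0 → W
n=2: only reaches 1(W), which is W → L
n=3: reaches L-position 2 → W
n=4: only reaches 3(W), which is W → L
n=5: reaches L-position 4 → W
n=6: reaches L-position 2 → W
n=7: only reaches 6(W), which is W → L
n=8: reaches L-position 7 → W
n=9: only reaches 3(W), 8(W), all W → L
n=10: reaches L-position 9 → W
n=11: only reaches 10(W), which is W → L
The starting position 11 is L: whatever Ada does, the opponent receives a W position.

Ben wins.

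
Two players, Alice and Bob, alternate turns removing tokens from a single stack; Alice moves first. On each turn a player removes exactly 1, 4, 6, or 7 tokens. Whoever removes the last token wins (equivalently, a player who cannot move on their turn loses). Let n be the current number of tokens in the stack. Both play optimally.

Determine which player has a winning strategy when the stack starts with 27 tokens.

Alice wins.

Label each position W (a win for the player to move) or L (a loss). A position with no legal move is L; any other position is W exactly when some move reaches an L, and L when every move reaches a W.
n=0: no move → L
n=1: can move to 0, which is L ⇒ W
n=2: the only move is to 1(W), a W ⇒ L
n=3: can move to 2, which is L ⇒ W
n=4: can move to 0, which is L ⇒ W
n=5: moves to 4(W), 1(W); every one is W ⇒ L
n=6: can move to 5, which is L ⇒ W
n=7: can move to 0, which is L ⇒ W
n=8: can move to 2, which is L ⇒ W
n=9: can move to 5, which is L ⇒ W
n=10: moves to 9(W), 6(W), 4(W), 3(W); every one is W ⇒ L
n=11: can move to 10, which is L ⇒ W
n=12: can move to 5, which is L ⇒ W
n=13: moves to 12(W), 9(W), 7(W), 6(W); every one is W ⇒ L
n=14: can move to 13, which is L ⇒ W
n=15: moves to 14(W), 11(W), 9(W), 8(W); every one is W ⇒ L
n=16: can move to 15, which is L ⇒ W
n=17: can move to 13, which is L ⇒ W
n=18: moves to 17(W), 14(W), 12(W), 11(W); every one is W ⇒ L
n=19: can move to 18, which is L ⇒ W
n=20: can move to 13, which is L ⇒ W
n=21: can move to 15, which is L ⇒ W
n=22: can move to 18, which is L ⇒ W
n=23: moves to 22(W), 19(W), 17(W), 16(W); every one is W ⇒ L
n=24: can move to 23, which is L ⇒ W
n=25: can move to 18, which is L ⇒ W
n=26: moves to 25(W), 22(W), 20(W), 19(W); every one is W ⇒ L
n=27: can move to 26, which is L ⇒ W
The starting position 27 is W: Alice should remove 1, leaving 26, handing over an L position.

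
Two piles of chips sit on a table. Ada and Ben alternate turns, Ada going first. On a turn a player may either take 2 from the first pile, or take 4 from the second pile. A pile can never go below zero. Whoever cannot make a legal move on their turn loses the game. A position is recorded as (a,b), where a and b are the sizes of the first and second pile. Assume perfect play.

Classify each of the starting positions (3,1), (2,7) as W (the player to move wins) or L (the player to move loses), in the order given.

(3,1): W, (2,7): L

Work bottom-up. With no move the player to move loses. Otherwise the position is W if at least one move leads to an L position for the opponent, and L if every move leads to a W.
No move ever increases a pile, so every position that can arise here has a ≤ 3 and b ≤ 7; it is enough to label the cells with 0 ≤ a ≤ 3 and 0 ≤ b ≤ 7.
Every move lowers a or b (never raises either), so fill the grid row by row in increasing a, and left to right within a row: each cell's successors are then already labelled.
      b=0  b=1  b=2  b=3  b=4  b=5  b=6  b=7
a=0:    L    L    L    L    W    W    W    W
a=1:    L    L    L    L    W    W    W    W
a=2:    W    W    W    W    L    L    L    L
a=3:    W    W    W    W    L    L    L    L
Cells with no legal move (terminal, hence L): (0,0), (0,1), (0,2), (0,3), (1,0), (1,1), (1,2), (1,3).
The remaining L cells, each justified by listing all of its moves:
(2,4): L (options (0,4)(W), (2,0)(W) are all W)
(2,5): L (options (0,5)(W), (2,1)(W) are all W)
(2,6): L (options (0,6)(W), (2,2)(W) are all W)
(2,7): L (options (0,7)(W), (2,3)(W) are all W)
(3,4): L (options (1,4)(W), (3,0)(W) are all W)
(3,5): L (options (1,5)(W), (3,1)(W) are all W)
(3,6): L (options (1,6)(W), (3,2)(W) are all W)
(3,7): L (options (1,7)(W), (3,3)(W) are all W)
Every other cell has at least one move into one of the L cells above, so it is W.
(3,1): the move to (1,1) reaches an L cell, so W
(2,7): one of the L cells justified above, so L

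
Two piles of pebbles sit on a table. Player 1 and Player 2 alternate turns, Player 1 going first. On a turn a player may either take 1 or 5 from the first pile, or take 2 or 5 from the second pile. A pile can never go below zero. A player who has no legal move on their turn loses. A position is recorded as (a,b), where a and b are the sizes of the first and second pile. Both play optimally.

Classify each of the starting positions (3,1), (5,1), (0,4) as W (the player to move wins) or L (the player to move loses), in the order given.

(3,1): W, (5,1): W, (0,4): L

Compute win/loss labels from the base case upward. A position with no move is L. Any other position is W if it can reach an L in one move, else L.
No move ever increases a pile, so every position that can arise here has a ≤ 5 and b ≤ 4; it is enough to label the cells with 0 ≤ a ≤ 5 and 0 ≤ b ≤ 4.
Every move lowers a or b (never raises either), so fill the grid row by row in increasing a, and left to right within a row: each cell's successors are then already labelled.
      b=0  b=1  b=2  b=3  b=4
a=0:    L    L    W    W    L
a=1:    W    W    L    L    W
a=2:    L    L    W    W    L
a=3:    W    W    L    L    W
a=4:    L    L    W    W    L
a=5:    W    W    L    L    W
Cells with no legal move (terminal, hence L): (0,0), (0,1).
The remaining L cells, each justified by listing all of its moves:
(0,4): →(0,2)(W) only, which is W, so L
(1,2): →(0,2)(W), (1,0)(W) — all W, so L
(1,3): →(0,3)(W), (1,1)(W) — all W, so L
(2,0): →(1,0)(W) only, which is W, so L
(2,1): →(1,1)(W) only, which is W, so L
(2,4): →(1,4)(W), (2,2)(W) — all W, so L
(3,2): →(2,2)(W), (3,0)(W) — all W, so L
(3,3): →(2,3)(W), (3,1)(W) — all W, so L
(4,0): →(3,0)(W) only, which is W, so L
(4,1): →(3,1)(W) only, which is W, so L
(4,4): →(3,4)(W), (4,2)(W) — all W, so L
(5,2): →(4,2)(W), (0,2)(W), (5,0)(W) — all W, so L
(5,3): →(4,3)(W), (0,3)(W), (5,1)(W) — all W, so L
Every other cell has at least one move into one of the L cells above, so it is W.
(3,1): the move to (2,1) reaches an L cell, so W
(5,1): the move to (4,1) reaches an L cell, so W
(0,4): one of the L cells justified above, so L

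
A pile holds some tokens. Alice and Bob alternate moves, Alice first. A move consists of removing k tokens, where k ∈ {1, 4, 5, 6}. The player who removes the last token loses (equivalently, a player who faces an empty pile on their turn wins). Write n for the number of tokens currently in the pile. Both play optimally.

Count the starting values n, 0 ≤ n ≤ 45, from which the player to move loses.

Work bottom-up. With no move the player to move wins. Otherwise the position is W if at least one move leads to an L position for the opponent, and L if every move leads to a W.
n=0: no move; the opponent has just taken the last token and therefore loses → W
n=1: L (sole option 0(W) is W)
n=2: W (go to 1, an L position)
n=3: L (sole option 2(W) is W)
n=4: W (go to 3, an L position)
n=5: W (go to 1, an L position)
n=6: W (go to 1, an L position)
n=7: W (go to 3, an L position)
n=8: W (go to 3, an L position)
n=9: W (go to 3, an L position)
n=10: L (options 9(W), 6(W), 5(W), 4(W) are all W)
n=11: W (go to 10, an L position)
n=12: L (options 11(W), 8(W), 7(W), 6(W) are all W)
n=13: W (go to 12, an L position)
n=14: W (go to 10, an L position)
n=15: W (go to 10, an L position)
n=16: W (go to 12, an L position)
n=17: W (go to 12, an L position)
n=18: W (go to 12, an L position)
n=19: L (options 18(W), 15(W), 14(W), 13(W) are all W)
n=20: W (go to 19, an L position)
n=21: L (options 20(W), 17(W), 16(W), 15(W) are all W)
n=22: W (go to 21, an L position)
n=23: W (go to 19, an L position)
n=24: W (go to 19, an L position)
n=25: W (go to 21, an L position)
n=26: W (go to 21, an L position)
n=27: W (go to 21, an L position)
n=28: L (options 27(W), 24(W), 23(W), 22(W) are all W)
n=29: W (go to 28, an L position)
n=30: L (options 29(W), 26(W), 25(W), 24(W) are all W)
n=31: W (go to 30, an L position)
n=32: W (go to 28, an L position)
n=33: W (go to 28, an L position)
n=34: W (go to 30, an L position)
n=35: W (go to 30, an L position)
n=36: W (go to 30, an L position)
n=37: L (options 36(W), 33(W), 32(W), 31(W) are all W)
n=38: W (go to 37, an L position)
n=39: L (options 38(W), 35(W), 34(W), 33(W) are all W)
n=40: W (go to 39, an L position)
n=41: W (go to 37, an L position)
n=42: W (go to 37, an L position)
n=43: W (go to 39, an L position)
n=44: W (go to 39, an L position)
n=45: W (go to 39, an L position)
L entries with 0 ≤ n ≤ 45: n = 1, 3, 10, 12, 19, 21, 28, 30, 37, 39; that makes 10.

10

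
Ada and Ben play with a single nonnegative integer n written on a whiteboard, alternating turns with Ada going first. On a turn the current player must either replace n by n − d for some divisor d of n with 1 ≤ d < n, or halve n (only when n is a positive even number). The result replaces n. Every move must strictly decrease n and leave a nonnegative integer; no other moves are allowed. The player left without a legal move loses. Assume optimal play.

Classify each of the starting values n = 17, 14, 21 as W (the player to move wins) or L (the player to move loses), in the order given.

17: L, 14: W, 21: L

Compute win/loss labels from the base case upward. A position with no move is L. Any other position is W if it can reach an L in one move, else L.
n=0: no move → L
n=1: no move → L
n=2: can move to 1, which is L ⇒ W
n=3: the only move is to 2(W), a W ⇒ L
n=4: can move to 3, which is L ⇒ W
n=5: the only move is to 4(W), a W ⇒ L
n=6: can move to 3, which is L ⇒ W
n=7: the only move is to 6(W), a W ⇒ L
n=8: can move to 7, which is L ⇒ W
n=9: moves to 6(W), 8(W); every one is W ⇒ L
n=10: can move to 5, which is L ⇒ W
n=11: the only move is to 10(W), a W ⇒ L
n=12: can move to 9, which is L ⇒ W
n=13: the only move is to 12(W), a W ⇒ L
n=14: can move to 7, which is L ⇒ W
n=15: moves to 10(W), 12(W), 14(W); every one is W ⇒ L
n=16: can move to 15, which is L ⇒ W
n=17: the only move is to 16(W), a W ⇒ L
n=18: can move to 9, which is L ⇒ W
n=19: the only move is to 18(W), a W ⇒ L
n=20: can move to 15, which is L ⇒ W
n=21: moves to 14(W), 18(W), 20(W); every one is W ⇒ L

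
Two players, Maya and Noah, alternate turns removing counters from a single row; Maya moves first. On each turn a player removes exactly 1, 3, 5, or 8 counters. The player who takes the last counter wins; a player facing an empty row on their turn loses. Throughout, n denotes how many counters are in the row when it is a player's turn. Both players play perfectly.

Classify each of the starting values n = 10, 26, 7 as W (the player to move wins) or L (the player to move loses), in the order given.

Compute win/loss labels from the base case upward. A position with no move is L. Any other position is W if it can reach an L in one move, else L.
n=0: no move → L
n=1: →0(L), so W
n=2: →1(W) only, which is W, so L
n=3: →2(L), so W
n=4: →3(W), 1(W) — all W, so L
n=5: →4(L), so W
n=6: →5(W), 3(W), 1(W) — all W, so L
n=7: →6(L), so W
n=8: →0(L), so W
n=9: →6(L), so W
n=10: →2(L), so W
n=11: →6(L), so W
n=12: →4(L), so W
n=13: →12(W), 10(W), 8(W), 5(W) — all W, so L
n=14: →13(L), so W
n=15: →14(W), 12(W), 10(W), 7(W) — all W, so L
n=16: →15(L), so W
n=17: →16(W), 14(W), 12(W), 9(W) — all W, so L
n=18: →17(L), so W
n=19: →18(W), 16(W), 14(W), 11(W) — all W, so L
n=20: →19(L), so W
n=21: →13(L), so W
n=22: →19(L), so W
n=23: →15(L), so W
n=24: →19(L), so W
n=25: →17(L), so W
n=26: →25(W), 23(W), 21(W), 18(W) — all W, so L

10: W, 26: L, 7: W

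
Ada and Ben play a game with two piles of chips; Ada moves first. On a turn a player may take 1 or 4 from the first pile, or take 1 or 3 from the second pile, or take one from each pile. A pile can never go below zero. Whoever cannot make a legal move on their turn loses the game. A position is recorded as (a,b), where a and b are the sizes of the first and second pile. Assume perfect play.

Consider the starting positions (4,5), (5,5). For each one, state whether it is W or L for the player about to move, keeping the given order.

(4,5): L, (5,5): W

Compute win/loss labels from the base case upward. A position with no move is L. Any other position is W if it can reach an L in one move, else L.
No move ever increases a pile, so every position that can arise here has a ≤ 5 and b ≤ 5; it is enough to label the cells with 0 ≤ a ≤ 5 and 0 ≤ b ≤ 5.
Every move lowers a or b (never raises either), so fill the grid row by row in increasing a, and left to right within a row: each cell's successors are then already labelled.
      b=0  b=1  b=2  b=3  b=4  b=5
a=0:    L    W    L    W    L    W
a=1:    W    W    W    W    W    W
a=2:    L    W    L    W    L    W
a=3:    W    W    W    W    W    W
a=4:    W    L    W    L    W    L
a=5:    L    W    W    W    W    W
Cells with no legal move (terminal, hence L): (0,0).
The remaining L cells, each justified by listing all of its moves:
(0,2): the only move is to (0,1)(W), a W ⇒ L
(0,4): moves to (0,3)(W), (0,1)(W); every one is W ⇒ L
(2,0): the only move is to (1,0)(W), a W ⇒ L
(2,2): moves to (1,2)(W), (2,1)(W), (1,1)(W); every one is W ⇒ L
(2,4): moves to (1,4)(W), (2,3)(W), (2,1)(W), (1,3)(W); every one is W ⇒ L
(4,1): moves to (3,1)(W), (0,1)(W), (4,0)(W), (3,0)(W); every one is W ⇒ L
(4,3): moves to (3,3)(W), (0,3)(W), (4,2)(W), (4,0)(W), (3,2)(W); every one is W ⇒ L
(4,5): moves to (3,5)(W), (0,5)(W), (4,4)(W), (4,2)(W), (3,4)(W); every one is W ⇒ L
(5,0): moves to (4,0)(W), (1,0)(W); every one is W ⇒ L
Every other cell has at least one move into one of the L cells above, so it is W.
(4,5): one of the L cells justified above, so L
(5,5): the move to (4,5) reaches an L cell, so W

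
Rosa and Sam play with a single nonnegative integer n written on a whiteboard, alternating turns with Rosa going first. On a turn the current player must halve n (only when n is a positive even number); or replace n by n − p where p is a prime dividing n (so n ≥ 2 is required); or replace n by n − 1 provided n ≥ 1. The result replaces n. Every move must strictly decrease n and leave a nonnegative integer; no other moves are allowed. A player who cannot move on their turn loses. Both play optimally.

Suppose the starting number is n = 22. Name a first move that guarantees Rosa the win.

Move to 20.

Build the W/L table. Terminal = L. A non-terminal position is W if it has a move to some L; otherwise it is L.
n=0: no move → L
n=1: W (go to 0, an L position)
n=2: W (go to 0, an L position)
n=3: W (go to 0, an L position)
n=4: L (options 2(W), 3(W) are all W)
n=5: W (go to 0, an L position)
n=6: W (go to 4, an L position)
n=7: W (go to 0, an L position)
n=8: W (go to 4, an L position)
n=9: L (options 6(W), 8(W) are all W)
n=10: W (go to 9, an L position)
n=11: W (go to 0, an L position)
n=12: W (go to 9, an L position)
n=13: W (go to 0, an L position)
n=14: L (options 7(W), 12(W), 13(W) are all W)
n=15: W (go to 14, an L position)
n=16: W (go to 14, an L position)
n=17: W (go to 0, an L position)
n=18: W (go to 9, an L position)
n=19: W (go to 0, an L position)
n=20: L (options 10(W), 15(W), 18(W), 19(W) are all W)
n=21: W (go to 14, an L position)
n=22: W (go to 20, an L position)
From 22, the L positions reachable in one move are: 20.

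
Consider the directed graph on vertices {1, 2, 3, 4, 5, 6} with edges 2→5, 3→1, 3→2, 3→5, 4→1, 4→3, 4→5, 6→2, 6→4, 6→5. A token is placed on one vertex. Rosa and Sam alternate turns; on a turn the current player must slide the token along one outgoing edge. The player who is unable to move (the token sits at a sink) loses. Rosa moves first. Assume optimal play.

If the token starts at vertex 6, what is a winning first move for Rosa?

Move to 5.

Build the W/L table. Terminal = L. A non-terminal position is W if it has a move to some L; otherwise it is L.
Every edge goes from a vertex to one that appears earlier in the order 1, 5, 2, 3, 4, 6, so processing vertices in that order labels each vertex after all of its successors.
1: no outgoing edge → L
5: no outgoing edge → L
2: can move to 5, which is L ⇒ W
3: can move to 5, which is L ⇒ W
4: can move to 5, which is L ⇒ W
6: can move to 5, which is L ⇒ W
From 6, the L positions reachable in one move are: 5.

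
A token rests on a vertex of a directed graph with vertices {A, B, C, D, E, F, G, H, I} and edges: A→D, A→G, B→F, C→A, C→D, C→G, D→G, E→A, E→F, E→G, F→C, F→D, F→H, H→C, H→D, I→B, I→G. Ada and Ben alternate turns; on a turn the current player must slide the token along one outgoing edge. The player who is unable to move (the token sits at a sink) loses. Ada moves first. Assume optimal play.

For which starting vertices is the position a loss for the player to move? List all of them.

Work bottom-up. With no move the player to move loses. Otherwise the position is W if at least one move leads to an L position for the opponent, and L if every move leads to a W.
Every edge goes from a vertex to one that appears earlier in the order G, D, A, C, H, F, E, B, I, so processing vertices in that order labels each vertex after all of its successors.
G: no outgoing edge → L
D: can move to G, which is L ⇒ W
A: can move to G, which is L ⇒ W
C: can move to G, which is L ⇒ W
H: moves to C(W), D(W); every one is W ⇒ L
F: can move to H, which is L ⇒ W
E: can move to G, which is L ⇒ W
B: the only move is to F(W), a W ⇒ L
I: can move to B, which is L ⇒ W
The losing starting vertices are exactly the entries labelled L in this table (3 of them).

B, G, H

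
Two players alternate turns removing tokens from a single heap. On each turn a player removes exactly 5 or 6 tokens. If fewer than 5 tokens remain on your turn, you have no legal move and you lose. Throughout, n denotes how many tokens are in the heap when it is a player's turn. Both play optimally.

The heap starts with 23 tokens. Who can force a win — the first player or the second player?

Classify positions by backward induction: terminal positions (no move available) are L. From any other position, the mover wins iff some move reaches an L.
n=0: no move → L
n=1: no move → L
n=2: no move → L
n=3: no move → L
n=4: no move → L
n=5: reaches L-position 0 → W
n=6: reaches L-position 1 → W
n=7: reaches L-position 2 → W
n=8: reaches L-position 3 → W
n=9: reaches L-position 4 → W
n=10: reaches L-position 4 → W
n=11: only reaches 6(W), 5(W), all W → L
n=12: only reaches 7(W), 6(W), all W → L
n=13: only reaches 8(W), 7(W), all W → L
n=14: only reaches 9(W), 8(W), all W → L
n=15: only reaches 10(W), 9(W), all W → L
n=16: reaches L-position 11 → W
n=17: reaches L-position 12 → W
n=18: reaches L-position 13 → W
n=19: reaches L-position 14 → W
n=20: reaches L-position 15 → W
n=21: reaches L-position 15 → W
n=22: only reaches 17(W), 16(W), all W → L
n=23: only reaches 18(W), 17(W), all W → L
The starting position 23 is L: whatever the player to move does, the opponent receives a W position.

The second player wins.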